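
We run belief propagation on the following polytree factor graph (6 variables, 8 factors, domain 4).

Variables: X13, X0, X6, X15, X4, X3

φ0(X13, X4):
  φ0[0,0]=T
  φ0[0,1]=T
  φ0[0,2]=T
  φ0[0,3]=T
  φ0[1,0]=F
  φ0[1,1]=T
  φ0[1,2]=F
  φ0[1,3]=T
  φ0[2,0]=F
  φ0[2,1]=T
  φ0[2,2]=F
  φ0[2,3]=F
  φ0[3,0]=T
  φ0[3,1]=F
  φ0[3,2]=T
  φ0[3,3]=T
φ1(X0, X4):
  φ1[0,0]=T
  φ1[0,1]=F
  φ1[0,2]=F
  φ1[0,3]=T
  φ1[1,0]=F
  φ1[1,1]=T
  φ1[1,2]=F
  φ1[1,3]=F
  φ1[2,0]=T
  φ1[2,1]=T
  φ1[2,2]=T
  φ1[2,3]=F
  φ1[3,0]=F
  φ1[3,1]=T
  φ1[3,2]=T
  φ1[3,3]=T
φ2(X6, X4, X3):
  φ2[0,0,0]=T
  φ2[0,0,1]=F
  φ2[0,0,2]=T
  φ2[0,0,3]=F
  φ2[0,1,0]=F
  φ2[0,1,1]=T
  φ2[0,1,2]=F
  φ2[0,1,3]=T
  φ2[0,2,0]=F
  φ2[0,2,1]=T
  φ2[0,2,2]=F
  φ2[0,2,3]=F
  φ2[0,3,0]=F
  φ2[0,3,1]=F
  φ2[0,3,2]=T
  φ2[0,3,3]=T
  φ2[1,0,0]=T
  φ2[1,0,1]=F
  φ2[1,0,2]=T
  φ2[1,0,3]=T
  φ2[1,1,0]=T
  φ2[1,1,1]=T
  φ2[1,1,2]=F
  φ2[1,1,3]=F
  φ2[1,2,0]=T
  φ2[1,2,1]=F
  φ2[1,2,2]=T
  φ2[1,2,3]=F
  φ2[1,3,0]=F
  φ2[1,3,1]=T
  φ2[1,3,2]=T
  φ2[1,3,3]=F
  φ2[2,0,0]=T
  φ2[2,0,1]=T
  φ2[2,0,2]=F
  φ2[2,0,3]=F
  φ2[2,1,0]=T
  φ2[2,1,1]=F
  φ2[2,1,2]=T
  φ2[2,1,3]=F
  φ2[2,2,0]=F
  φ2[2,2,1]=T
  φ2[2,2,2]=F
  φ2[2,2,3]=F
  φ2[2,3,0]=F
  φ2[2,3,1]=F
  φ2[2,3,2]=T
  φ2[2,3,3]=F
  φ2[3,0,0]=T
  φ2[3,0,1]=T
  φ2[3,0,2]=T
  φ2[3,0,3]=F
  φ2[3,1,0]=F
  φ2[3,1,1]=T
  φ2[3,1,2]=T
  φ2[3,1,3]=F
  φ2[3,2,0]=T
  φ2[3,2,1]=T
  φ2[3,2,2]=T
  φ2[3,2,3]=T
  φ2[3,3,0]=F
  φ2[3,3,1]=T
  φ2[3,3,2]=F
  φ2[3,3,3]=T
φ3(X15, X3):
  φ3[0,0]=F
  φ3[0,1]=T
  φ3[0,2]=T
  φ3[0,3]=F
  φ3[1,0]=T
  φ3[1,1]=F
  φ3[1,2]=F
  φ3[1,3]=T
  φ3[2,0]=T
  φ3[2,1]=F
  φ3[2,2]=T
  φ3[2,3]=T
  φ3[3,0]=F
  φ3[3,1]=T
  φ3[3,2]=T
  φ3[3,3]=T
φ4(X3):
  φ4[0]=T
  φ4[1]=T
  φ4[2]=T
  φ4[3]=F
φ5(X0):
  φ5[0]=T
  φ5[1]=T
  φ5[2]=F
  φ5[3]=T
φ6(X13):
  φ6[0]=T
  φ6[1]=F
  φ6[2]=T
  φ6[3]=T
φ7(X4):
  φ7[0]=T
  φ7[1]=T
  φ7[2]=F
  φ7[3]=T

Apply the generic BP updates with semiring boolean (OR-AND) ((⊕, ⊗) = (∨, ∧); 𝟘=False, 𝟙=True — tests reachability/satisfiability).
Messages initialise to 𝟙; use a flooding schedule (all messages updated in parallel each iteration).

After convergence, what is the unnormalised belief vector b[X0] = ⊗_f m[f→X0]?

b[X0] = [T, T, F, T]

init: all messages = 𝟙 over 4 values
r1 m[φ0→X13] = [T, T, T, T]
r1 m[φ0→X4] = [T, T, T, T]
r1 m[φ1→X0] = [T, T, T, T]
r1 m[φ1→X4] = [T, T, T, T]
r1 m[φ2→X6] = [T, T, T, T]
r1 m[φ2→X4] = [T, T, T, T]
r1 m[φ2→X3] = [T, T, T, T]
r1 m[φ3→X15] = [T, T, T, T]
r1 m[φ3→X3] = [T, T, T, T]
r1 m[φ4→X3] = [T, T, T, F]
r1 m[φ5→X0] = [T, T, F, T]
r1 m[φ6→X13] = [T, F, T, T]
r1 m[φ7→X4] = [T, T, F, T]
r1 m[X13→φ0] = [T, T, T, T]
r1 m[X13→φ6] = [T, T, T, T]
r1 m[X0→φ1] = [T, T, T, T]
r1 m[X0→φ5] = [T, T, T, T]
r1 m[X6→φ2] = [T, T, T, T]
r1 m[X15→φ3] = [T, T, T, T]
r1 m[X4→φ0] = [T, T, T, T]
r1 m[X4→φ1] = [T, T, T, T]
r1 m[X4→φ2] = [T, T, T, T]
r1 m[X4→φ7] = [T, T, T, T]
r1 m[X3→φ2] = [T, T, T, T]
r1 m[X3→φ3] = [T, T, T, T]
r1 m[X3→φ4] = [T, T, T, T]
r2 m[φ0→X13] = [T, T, T, T]
r2 m[φ0→X4] = [T, T, T, T]
r2 m[φ1→X0] = [T, T, T, T]
r2 m[φ1→X4] = [T, T, T, T]
r2 m[φ2→X6] = [T, T, T, T]
r2 m[φ2→X4] = [T, T, T, T]
r2 m[φ2→X3] = [T, T, T, T]
r2 m[φ3→X15] = [T, T, T, T]
r2 m[φ3→X3] = [T, T, T, T]
r2 m[φ4→X3] = [T, T, T, F]
r2 m[φ5→X0] = [T, T, F, T]
r2 m[φ6→X13] = [T, F, T, T]
r2 m[φ7→X4] = [T, T, F, T]
r2 m[X13→φ0] = [T, F, T, T]
r2 m[X13→φ6] = [T, T, T, T]
r2 m[X0→φ1] = [T, T, F, T]
r2 m[X0→φ5] = [T, T, T, T]
r2 m[X6→φ2] = [T, T, T, T]
r2 m[X15→φ3] = [T, T, T, T]
r2 m[X4→φ0] = [T, T, F, T]
r2 m[X4→φ1] = [T, T, F, T]
r2 m[X4→φ2] = [T, T, F, T]
r2 m[X4→φ7] = [T, T, T, T]
r2 m[X3→φ2] = [T, T, T, F]
r2 m[X3→φ3] = [T, T, T, F]
r2 m[X3→φ4] = [T, T, T, T]
r3 m[φ0→X13] = [T, T, T, T]
r3 m[φ0→X4] = [T, T, T, T]
r3 m[φ1→X0] = [T, T, T, T]
r3 m[φ1→X4] = [T, T, T, T]
r3 m[φ2→X6] = [T, T, T, T]
r3 m[φ2→X4] = [T, T, T, T]
r3 m[φ2→X3] = [T, T, T, T]
r3 m[φ3→X15] = [T, T, T, T]
r3 m[φ3→X3] = [T, T, T, T]
r3 m[φ4→X3] = [T, T, T, F]
r3 m[φ5→X0] = [T, T, F, T]
r3 m[φ6→X13] = [T, F, T, T]
r3 m[φ7→X4] = [T, T, F, T]
r3 m[X13→φ0] = [T, F, T, T]
r3 m[X13→φ6] = [T, T, T, T]
r3 m[X0→φ1] = [T, T, F, T]
r3 m[X0→φ5] = [T, T, T, T]
r3 m[X6→φ2] = [T, T, T, T]
r3 m[X15→φ3] = [T, T, T, T]
r3 m[X4→φ0] = [T, T, F, T]
r3 m[X4→φ1] = [T, T, F, T]
r3 m[X4→φ2] = [T, T, F, T]
r3 m[X4→φ7] = [T, T, T, T]
r3 m[X3→φ2] = [T, T, T, F]
r3 m[X3→φ3] = [T, T, T, F]
r3 m[X3→φ4] = [T, T, T, T]
fixed point reached at round 3
b[X0] = ⊗ incoming = [T, T, F, T]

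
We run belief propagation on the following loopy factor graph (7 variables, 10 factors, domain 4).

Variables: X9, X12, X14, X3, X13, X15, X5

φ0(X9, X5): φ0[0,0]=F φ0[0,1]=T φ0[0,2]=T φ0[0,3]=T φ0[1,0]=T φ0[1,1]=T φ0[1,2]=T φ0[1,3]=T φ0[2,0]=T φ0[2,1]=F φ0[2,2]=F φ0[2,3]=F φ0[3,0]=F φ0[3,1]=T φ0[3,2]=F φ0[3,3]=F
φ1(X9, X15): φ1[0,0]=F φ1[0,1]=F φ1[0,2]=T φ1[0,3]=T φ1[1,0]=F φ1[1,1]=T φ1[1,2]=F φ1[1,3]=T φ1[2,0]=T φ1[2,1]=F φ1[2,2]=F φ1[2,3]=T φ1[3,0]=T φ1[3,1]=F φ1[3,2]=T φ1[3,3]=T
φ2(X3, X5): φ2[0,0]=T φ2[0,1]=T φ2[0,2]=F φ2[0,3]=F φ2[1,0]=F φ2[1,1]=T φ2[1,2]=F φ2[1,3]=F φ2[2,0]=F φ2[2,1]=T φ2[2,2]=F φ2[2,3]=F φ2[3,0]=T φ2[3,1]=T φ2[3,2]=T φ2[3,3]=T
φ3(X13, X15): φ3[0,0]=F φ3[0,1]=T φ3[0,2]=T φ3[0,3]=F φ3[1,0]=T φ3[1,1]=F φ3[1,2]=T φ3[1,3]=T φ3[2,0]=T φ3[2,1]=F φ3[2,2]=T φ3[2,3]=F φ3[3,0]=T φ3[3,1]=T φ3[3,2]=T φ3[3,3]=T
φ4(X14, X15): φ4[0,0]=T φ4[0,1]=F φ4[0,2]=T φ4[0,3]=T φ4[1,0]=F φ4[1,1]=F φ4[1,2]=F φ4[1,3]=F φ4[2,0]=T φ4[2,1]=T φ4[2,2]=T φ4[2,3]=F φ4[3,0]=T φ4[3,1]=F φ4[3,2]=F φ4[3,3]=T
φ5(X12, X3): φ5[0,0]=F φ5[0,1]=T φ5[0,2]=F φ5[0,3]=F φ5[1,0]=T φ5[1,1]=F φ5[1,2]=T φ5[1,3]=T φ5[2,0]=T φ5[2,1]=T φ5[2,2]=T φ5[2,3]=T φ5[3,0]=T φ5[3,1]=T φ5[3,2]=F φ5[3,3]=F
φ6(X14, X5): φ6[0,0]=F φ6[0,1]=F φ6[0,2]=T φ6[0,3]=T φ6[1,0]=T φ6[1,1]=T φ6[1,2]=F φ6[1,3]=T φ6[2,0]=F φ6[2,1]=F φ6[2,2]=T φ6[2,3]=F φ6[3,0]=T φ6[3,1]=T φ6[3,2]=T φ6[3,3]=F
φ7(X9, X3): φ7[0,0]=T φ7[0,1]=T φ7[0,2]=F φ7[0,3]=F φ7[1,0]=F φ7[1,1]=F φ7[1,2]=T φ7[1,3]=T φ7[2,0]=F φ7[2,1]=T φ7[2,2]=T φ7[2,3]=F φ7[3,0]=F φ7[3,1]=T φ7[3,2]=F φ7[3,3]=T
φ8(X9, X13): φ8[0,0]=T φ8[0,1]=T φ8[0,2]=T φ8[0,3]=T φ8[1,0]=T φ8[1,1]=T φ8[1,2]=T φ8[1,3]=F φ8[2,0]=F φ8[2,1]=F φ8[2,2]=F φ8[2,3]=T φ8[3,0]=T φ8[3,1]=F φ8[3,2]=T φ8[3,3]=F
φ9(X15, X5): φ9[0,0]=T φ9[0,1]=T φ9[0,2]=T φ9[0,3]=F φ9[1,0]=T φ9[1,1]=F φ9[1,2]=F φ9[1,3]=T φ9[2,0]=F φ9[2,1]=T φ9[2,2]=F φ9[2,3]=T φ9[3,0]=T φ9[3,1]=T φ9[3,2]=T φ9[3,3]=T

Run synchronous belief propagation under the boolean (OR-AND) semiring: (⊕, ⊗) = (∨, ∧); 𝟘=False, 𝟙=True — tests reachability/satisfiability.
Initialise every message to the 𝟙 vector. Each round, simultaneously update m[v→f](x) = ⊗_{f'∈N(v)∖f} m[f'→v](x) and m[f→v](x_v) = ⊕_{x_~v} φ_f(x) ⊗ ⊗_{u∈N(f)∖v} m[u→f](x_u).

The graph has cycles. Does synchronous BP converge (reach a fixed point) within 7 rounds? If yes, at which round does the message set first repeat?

CONVERGED at round 3

init: all messages = 𝟙 over 4 values
r1 m[φ0→X9] = [T, T, T, T]
r1 m[φ0→X5] = [T, T, T, T]
r1 m[φ1→X9] = [T, T, T, T]
r1 m[φ1→X15] = [T, T, T, T]
r1 m[φ2→X3] = [T, T, T, T]
r1 m[φ2→X5] = [T, T, T, T]
r1 m[φ3→X13] = [T, T, T, T]
r1 m[φ3→X15] = [T, T, T, T]
r1 m[φ4→X14] = [T, F, T, T]
r1 m[φ4→X15] = [T, T, T, T]
r1 m[φ5→X12] = [T, T, T, T]
r1 m[φ5→X3] = [T, T, T, T]
r1 m[φ6→X14] = [T, T, T, T]
r1 m[φ6→X5] = [T, T, T, T]
r1 m[φ7→X9] = [T, T, T, T]
r1 m[φ7→X3] = [T, T, T, T]
r1 m[φ8→X9] = [T, T, T, T]
r1 m[φ8→X13] = [T, T, T, T]
r1 m[φ9→X15] = [T, T, T, T]
r1 m[φ9→X5] = [T, T, T, T]
r1 m[X9→φ0] = [T, T, T, T]
r1 m[X9→φ1] = [T, T, T, T]
r1 m[X9→φ7] = [T, T, T, T]
r1 m[X9→φ8] = [T, T, T, T]
r1 m[X12→φ5] = [T, T, T, T]
r1 m[X14→φ4] = [T, T, T, T]
r1 m[X14→φ6] = [T, T, T, T]
r1 m[X3→φ2] = [T, T, T, T]
r1 m[X3→φ5] = [T, T, T, T]
r1 m[X3→φ7] = [T, T, T, T]
r1 m[X13→φ3] = [T, T, T, T]
r1 m[X13→φ8] = [T, T, T, T]
r1 m[X15→φ1] = [T, T, T, T]
r1 m[X15→φ3] = [T, T, T, T]
r1 m[X15→φ4] = [T, T, T, T]
r1 m[X15→φ9] = [T, T, T, T]
r1 m[X5→φ0] = [T, T, T, T]
r1 m[X5→φ2] = [T, T, T, T]
r1 m[X5→φ6] = [T, T, T, T]
r1 m[X5→φ9] = [T, T, T, T]
r2 m[φ0→X9] = [T, T, T, T]
r2 m[φ0→X5] = [T, T, T, T]
r2 m[φ1→X9] = [T, T, T, T]
r2 m[φ1→X15] = [T, T, T, T]
r2 m[φ2→X3] = [T, T, T, T]
r2 m[φ2→X5] = [T, T, T, T]
r2 m[φ3→X13] = [T, T, T, T]
r2 m[φ3→X15] = [T, T, T, T]
r2 m[φ4→X14] = [T, F, T, T]
r2 m[φ4→X15] = [T, T, T, T]
r2 m[φ5→X12] = [T, T, T, T]
r2 m[φ5→X3] = [T, T, T, T]
r2 m[φ6→X14] = [T, T, T, T]
r2 m[φ6→X5] = [T, T, T, T]
r2 m[φ7→X9] = [T, T, T, T]
r2 m[φ7→X3] = [T, T, T, T]
r2 m[φ8→X9] = [T, T, T, T]
r2 m[φ8→X13] = [T, T, T, T]
r2 m[φ9→X15] = [T, T, T, T]
r2 m[φ9→X5] = [T, T, T, T]
r2 m[X9→φ0] = [T, T, T, T]
r2 m[X9→φ1] = [T, T, T, T]
r2 m[X9→φ7] = [T, T, T, T]
r2 m[X9→φ8] = [T, T, T, T]
r2 m[X12→φ5] = [T, T, T, T]
r2 m[X14→φ4] = [T, T, T, T]
r2 m[X14→φ6] = [T, F, T, T]
r2 m[X3→φ2] = [T, T, T, T]
r2 m[X3→φ5] = [T, T, T, T]
r2 m[X3→φ7] = [T, T, T, T]
r2 m[X13→φ3] = [T, T, T, T]
r2 m[X13→φ8] = [T, T, T, T]
r2 m[X15→φ1] = [T, T, T, T]
r2 m[X15→φ3] = [T, T, T, T]
r2 m[X15→φ4] = [T, T, T, T]
r2 m[X15→φ9] = [T, T, T, T]
r2 m[X5→φ0] = [T, T, T, T]
r2 m[X5→φ2] = [T, T, T, T]
r2 m[X5→φ6] = [T, T, T, T]
r2 m[X5→φ9] = [T, T, T, T]
r3 m[φ0→X9] = [T, T, T, T]
r3 m[φ0→X5] = [T, T, T, T]
r3 m[φ1→X9] = [T, T, T, T]
r3 m[φ1→X15] = [T, T, T, T]
r3 m[φ2→X3] = [T, T, T, T]
r3 m[φ2→X5] = [T, T, T, T]
r3 m[φ3→X13] = [T, T, T, T]
r3 m[φ3→X15] = [T, T, T, T]
r3 m[φ4→X14] = [T, F, T, T]
r3 m[φ4→X15] = [T, T, T, T]
r3 m[φ5→X12] = [T, T, T, T]
r3 m[φ5→X3] = [T, T, T, T]
r3 m[φ6→X14] = [T, T, T, T]
r3 m[φ6→X5] = [T, T, T, T]
r3 m[φ7→X9] = [T, T, T, T]
r3 m[φ7→X3] = [T, T, T, T]
r3 m[φ8→X9] = [T, T, T, T]
r3 m[φ8→X13] = [T, T, T, T]
r3 m[φ9→X15] = [T, T, T, T]
r3 m[φ9→X5] = [T, T, T, T]
r3 m[X9→φ0] = [T, T, T, T]
r3 m[X9→φ1] = [T, T, T, T]
r3 m[X9→φ7] = [T, T, T, T]
r3 m[X9→φ8] = [T, T, T, T]
r3 m[X12→φ5] = [T, T, T, T]
r3 m[X14→φ4] = [T, T, T, T]
r3 m[X14→φ6] = [T, F, T, T]
r3 m[X3→φ2] = [T, T, T, T]
r3 m[X3→φ5] = [T, T, T, T]
r3 m[X3→φ7] = [T, T, T, T]
r3 m[X13→φ3] = [T, T, T, T]
r3 m[X13→φ8] = [T, T, T, T]
r3 m[X15→φ1] = [T, T, T, T]
r3 m[X15→φ3] = [T, T, T, T]
r3 m[X15→φ4] = [T, T, T, T]
r3 m[X15→φ9] = [T, T, T, T]
r3 m[X5→φ0] = [T, T, T, T]
r3 m[X5→φ2] = [T, T, T, T]
r3 m[X5→φ6] = [T, T, T, T]
r3 m[X5→φ9] = [T, T, T, T]
fixed point reached at round 3
messages reach a fixed point at round 3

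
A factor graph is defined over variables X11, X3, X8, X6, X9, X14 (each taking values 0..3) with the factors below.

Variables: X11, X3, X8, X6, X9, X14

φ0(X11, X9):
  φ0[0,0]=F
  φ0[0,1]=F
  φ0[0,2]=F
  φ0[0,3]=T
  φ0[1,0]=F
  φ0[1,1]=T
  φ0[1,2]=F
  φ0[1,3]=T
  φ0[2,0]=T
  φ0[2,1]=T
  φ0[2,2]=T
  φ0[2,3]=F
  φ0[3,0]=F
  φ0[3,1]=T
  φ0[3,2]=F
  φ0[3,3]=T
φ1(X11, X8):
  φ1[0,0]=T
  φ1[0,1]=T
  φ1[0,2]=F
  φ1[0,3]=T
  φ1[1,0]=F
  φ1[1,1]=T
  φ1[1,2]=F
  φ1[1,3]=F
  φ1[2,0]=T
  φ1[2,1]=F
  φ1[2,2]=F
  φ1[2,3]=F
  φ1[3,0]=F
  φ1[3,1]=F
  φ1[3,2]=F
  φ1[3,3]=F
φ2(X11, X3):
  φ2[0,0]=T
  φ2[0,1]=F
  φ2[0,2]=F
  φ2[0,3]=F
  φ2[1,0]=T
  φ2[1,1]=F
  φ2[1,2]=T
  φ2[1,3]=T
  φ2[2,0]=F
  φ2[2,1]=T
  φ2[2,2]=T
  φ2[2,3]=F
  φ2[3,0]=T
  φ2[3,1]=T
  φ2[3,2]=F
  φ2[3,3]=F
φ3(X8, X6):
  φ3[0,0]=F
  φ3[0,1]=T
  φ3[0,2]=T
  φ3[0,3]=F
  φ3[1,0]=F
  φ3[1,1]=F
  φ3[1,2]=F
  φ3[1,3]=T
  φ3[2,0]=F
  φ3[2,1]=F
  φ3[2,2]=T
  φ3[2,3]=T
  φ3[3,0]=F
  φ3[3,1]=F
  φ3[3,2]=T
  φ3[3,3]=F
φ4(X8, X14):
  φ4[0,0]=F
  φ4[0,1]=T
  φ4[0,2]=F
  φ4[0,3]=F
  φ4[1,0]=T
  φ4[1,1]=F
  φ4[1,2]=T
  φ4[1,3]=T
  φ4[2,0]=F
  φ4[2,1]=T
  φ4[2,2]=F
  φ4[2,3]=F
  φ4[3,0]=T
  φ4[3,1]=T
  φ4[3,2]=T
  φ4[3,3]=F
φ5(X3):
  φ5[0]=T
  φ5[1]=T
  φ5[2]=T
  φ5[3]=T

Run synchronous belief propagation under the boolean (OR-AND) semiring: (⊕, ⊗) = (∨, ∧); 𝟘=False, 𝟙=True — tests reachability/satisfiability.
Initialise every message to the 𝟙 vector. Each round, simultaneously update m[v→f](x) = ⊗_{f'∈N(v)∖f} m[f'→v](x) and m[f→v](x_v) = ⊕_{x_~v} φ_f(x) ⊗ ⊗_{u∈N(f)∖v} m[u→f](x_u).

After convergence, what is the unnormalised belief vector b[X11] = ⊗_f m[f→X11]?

init: all messages = 𝟙 over 4 values
r1 m[φ0→X11] = [T, T, T, T]
r1 m[φ0→X9] = [T, T, T, T]
r1 m[φ1→X11] = [T, T, T, F]
r1 m[φ1→X8] = [T, T, F, T]
r1 m[φ2→X11] = [T, T, T, T]
r1 m[φ2→X3] = [T, T, T, T]
r1 m[φ3→X8] = [T, T, T, T]
r1 m[φ3→X6] = [F, T, T, T]
r1 m[φ4→X8] = [T, T, T, T]
r1 m[φ4→X14] = [T, T, T, T]
r1 m[φ5→X3] = [T, T, T, T]
r1 m[X11→φ0] = [T, T, T, T]
r1 m[X11→φ1] = [T, T, T, T]
r1 m[X11→φ2] = [T, T, T, T]
r1 m[X3→φ2] = [T, T, T, T]
r1 m[X3→φ5] = [T, T, T, T]
r1 m[X8→φ1] = [T, T, T, T]
r1 m[X8→φ3] = [T, T, T, T]
r1 m[X8→φ4] = [T, T, T, T]
r1 m[X6→φ3] = [T, T, T, T]
r1 m[X9→φ0] = [T, T, T, T]
r1 m[X14→φ4] = [T, T, T, T]
r2 m[φ0→X11] = [T, T, T, T]
r2 m[φ0→X9] = [T, T, T, T]
r2 m[φ1→X11] = [T, T, T, F]
r2 m[φ1→X8] = [T, T, F, T]
r2 m[φ2→X11] = [T, T, T, T]
r2 m[φ2→X3] = [T, T, T, T]
r2 m[φ3→X8] = [T, T, T, T]
r2 m[φ3→X6] = [F, T, T, T]
r2 m[φ4→X8] = [T, T, T, T]
r2 m[φ4→X14] = [T, T, T, T]
r2 m[φ5→X3] = [T, T, T, T]
r2 m[X11→φ0] = [T, T, T, F]
r2 m[X11→φ1] = [T, T, T, T]
r2 m[X11→φ2] = [T, T, T, F]
r2 m[X3→φ2] = [T, T, T, T]
r2 m[X3→φ5] = [T, T, T, T]
r2 m[X8→φ1] = [T, T, T, T]
r2 m[X8→φ3] = [T, T, F, T]
r2 m[X8→φ4] = [T, T, F, T]
r2 m[X6→φ3] = [T, T, T, T]
r2 m[X9→φ0] = [T, T, T, T]
r2 m[X14→φ4] = [T, T, T, T]
r3 m[φ0→X11] = [T, T, T, T]
r3 m[φ0→X9] = [T, T, T, T]
r3 m[φ1→X11] = [T, T, T, F]
r3 m[φ1→X8] = [T, T, F, T]
r3 m[φ2→X11] = [T, T, T, T]
r3 m[φ2→X3] = [T, T, T, T]
r3 m[φ3→X8] = [T, T, T, T]
r3 m[φ3→X6] = [F, T, T, T]
r3 m[φ4→X8] = [T, T, T, T]
r3 m[φ4→X14] = [T, T, T, T]
r3 m[φ5→X3] = [T, T, T, T]
r3 m[X11→φ0] = [T, T, T, F]
r3 m[X11→φ1] = [T, T, T, T]
r3 m[X11→φ2] = [T, T, T, F]
r3 m[X3→φ2] = [T, T, T, T]
r3 m[X3→φ5] = [T, T, T, T]
r3 m[X8→φ1] = [T, T, T, T]
r3 m[X8→φ3] = [T, T, F, T]
r3 m[X8→φ4] = [T, T, F, T]
r3 m[X6→φ3] = [T, T, T, T]
r3 m[X9→φ0] = [T, T, T, T]
r3 m[X14→φ4] = [T, T, T, T]
fixed point reached at round 3
b[X11] = ⊗ incoming = [T, T, T, F]

b[X11] = [T, T, T, F]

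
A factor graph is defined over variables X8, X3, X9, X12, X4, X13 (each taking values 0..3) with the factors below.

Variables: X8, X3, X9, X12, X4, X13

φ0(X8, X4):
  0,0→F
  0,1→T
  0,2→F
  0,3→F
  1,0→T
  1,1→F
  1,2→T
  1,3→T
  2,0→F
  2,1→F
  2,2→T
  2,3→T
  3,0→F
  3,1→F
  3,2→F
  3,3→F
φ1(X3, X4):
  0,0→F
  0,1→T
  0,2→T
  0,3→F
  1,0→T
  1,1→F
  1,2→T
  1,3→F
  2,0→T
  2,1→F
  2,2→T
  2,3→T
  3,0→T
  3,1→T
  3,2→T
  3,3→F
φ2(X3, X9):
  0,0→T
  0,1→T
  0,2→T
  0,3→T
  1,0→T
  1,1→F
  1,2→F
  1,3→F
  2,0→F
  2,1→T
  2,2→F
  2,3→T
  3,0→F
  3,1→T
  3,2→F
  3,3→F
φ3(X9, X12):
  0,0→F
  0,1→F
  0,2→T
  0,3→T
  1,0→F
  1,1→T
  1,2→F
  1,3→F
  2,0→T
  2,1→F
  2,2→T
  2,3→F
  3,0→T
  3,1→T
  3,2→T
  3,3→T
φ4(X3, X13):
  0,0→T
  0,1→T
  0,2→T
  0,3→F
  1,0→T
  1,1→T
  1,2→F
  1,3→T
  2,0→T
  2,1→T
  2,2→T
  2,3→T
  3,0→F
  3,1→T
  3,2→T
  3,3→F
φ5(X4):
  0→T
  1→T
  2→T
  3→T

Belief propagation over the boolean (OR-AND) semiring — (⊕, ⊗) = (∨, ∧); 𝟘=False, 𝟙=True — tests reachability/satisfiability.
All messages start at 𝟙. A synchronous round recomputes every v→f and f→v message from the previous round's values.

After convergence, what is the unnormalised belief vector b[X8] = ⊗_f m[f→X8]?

b[X8] = [T, T, T, F]

init: all messages = 𝟙 over 4 values
r1 m[φ0→X8] = [T, T, T, F]
r1 m[φ0→X4] = [T, T, T, T]
r1 m[φ1→X3] = [T, T, T, T]
r1 m[φ1→X4] = [T, T, T, T]
r1 m[φ2→X3] = [T, T, T, T]
r1 m[φ2→X9] = [T, T, T, T]
r1 m[φ3→X9] = [T, T, T, T]
r1 m[φ3→X12] = [T, T, T, T]
r1 m[φ4→X3] = [T, T, T, T]
r1 m[φ4→X13] = [T, T, T, T]
r1 m[φ5→X4] = [T, T, T, T]
r1 m[X8→φ0] = [T, T, T, T]
r1 m[X3→φ1] = [T, T, T, T]
r1 m[X3→φ2] = [T, T, T, T]
r1 m[X3→φ4] = [T, T, T, T]
r1 m[X9→φ2] = [T, T, T, T]
r1 m[X9→φ3] = [T, T, T, T]
r1 m[X12→φ3] = [T, T, T, T]
r1 m[X4→φ0] = [T, T, T, T]
r1 m[X4→φ1] = [T, T, T, T]
r1 m[X4→φ5] = [T, T, T, T]
r1 m[X13→φ4] = [T, T, T, T]
r2 m[φ0→X8] = [T, T, T, F]
r2 m[φ0→X4] = [T, T, T, T]
r2 m[φ1→X3] = [T, T, T, T]
r2 m[φ1→X4] = [T, T, T, T]
r2 m[φ2→X3] = [T, T, T, T]
r2 m[φ2→X9] = [T, T, T, T]
r2 m[φ3→X9] = [T, T, T, T]
r2 m[φ3→X12] = [T, T, T, T]
r2 m[φ4→X3] = [T, T, T, T]
r2 m[φ4→X13] = [T, T, T, T]
r2 m[φ5→X4] = [T, T, T, T]
r2 m[X8→φ0] = [T, T, T, T]
r2 m[X3→φ1] = [T, T, T, T]
r2 m[X3→φ2] = [T, T, T, T]
r2 m[X3→φ4] = [T, T, T, T]
r2 m[X9→φ2] = [T, T, T, T]
r2 m[X9→φ3] = [T, T, T, T]
r2 m[X12→φ3] = [T, T, T, T]
r2 m[X4→φ0] = [T, T, T, T]
r2 m[X4→φ1] = [T, T, T, T]
r2 m[X4→φ5] = [T, T, T, T]
r2 m[X13→φ4] = [T, T, T, T]
fixed point reached at round 2
b[X8] = ⊗ incoming = [T, T, T, F]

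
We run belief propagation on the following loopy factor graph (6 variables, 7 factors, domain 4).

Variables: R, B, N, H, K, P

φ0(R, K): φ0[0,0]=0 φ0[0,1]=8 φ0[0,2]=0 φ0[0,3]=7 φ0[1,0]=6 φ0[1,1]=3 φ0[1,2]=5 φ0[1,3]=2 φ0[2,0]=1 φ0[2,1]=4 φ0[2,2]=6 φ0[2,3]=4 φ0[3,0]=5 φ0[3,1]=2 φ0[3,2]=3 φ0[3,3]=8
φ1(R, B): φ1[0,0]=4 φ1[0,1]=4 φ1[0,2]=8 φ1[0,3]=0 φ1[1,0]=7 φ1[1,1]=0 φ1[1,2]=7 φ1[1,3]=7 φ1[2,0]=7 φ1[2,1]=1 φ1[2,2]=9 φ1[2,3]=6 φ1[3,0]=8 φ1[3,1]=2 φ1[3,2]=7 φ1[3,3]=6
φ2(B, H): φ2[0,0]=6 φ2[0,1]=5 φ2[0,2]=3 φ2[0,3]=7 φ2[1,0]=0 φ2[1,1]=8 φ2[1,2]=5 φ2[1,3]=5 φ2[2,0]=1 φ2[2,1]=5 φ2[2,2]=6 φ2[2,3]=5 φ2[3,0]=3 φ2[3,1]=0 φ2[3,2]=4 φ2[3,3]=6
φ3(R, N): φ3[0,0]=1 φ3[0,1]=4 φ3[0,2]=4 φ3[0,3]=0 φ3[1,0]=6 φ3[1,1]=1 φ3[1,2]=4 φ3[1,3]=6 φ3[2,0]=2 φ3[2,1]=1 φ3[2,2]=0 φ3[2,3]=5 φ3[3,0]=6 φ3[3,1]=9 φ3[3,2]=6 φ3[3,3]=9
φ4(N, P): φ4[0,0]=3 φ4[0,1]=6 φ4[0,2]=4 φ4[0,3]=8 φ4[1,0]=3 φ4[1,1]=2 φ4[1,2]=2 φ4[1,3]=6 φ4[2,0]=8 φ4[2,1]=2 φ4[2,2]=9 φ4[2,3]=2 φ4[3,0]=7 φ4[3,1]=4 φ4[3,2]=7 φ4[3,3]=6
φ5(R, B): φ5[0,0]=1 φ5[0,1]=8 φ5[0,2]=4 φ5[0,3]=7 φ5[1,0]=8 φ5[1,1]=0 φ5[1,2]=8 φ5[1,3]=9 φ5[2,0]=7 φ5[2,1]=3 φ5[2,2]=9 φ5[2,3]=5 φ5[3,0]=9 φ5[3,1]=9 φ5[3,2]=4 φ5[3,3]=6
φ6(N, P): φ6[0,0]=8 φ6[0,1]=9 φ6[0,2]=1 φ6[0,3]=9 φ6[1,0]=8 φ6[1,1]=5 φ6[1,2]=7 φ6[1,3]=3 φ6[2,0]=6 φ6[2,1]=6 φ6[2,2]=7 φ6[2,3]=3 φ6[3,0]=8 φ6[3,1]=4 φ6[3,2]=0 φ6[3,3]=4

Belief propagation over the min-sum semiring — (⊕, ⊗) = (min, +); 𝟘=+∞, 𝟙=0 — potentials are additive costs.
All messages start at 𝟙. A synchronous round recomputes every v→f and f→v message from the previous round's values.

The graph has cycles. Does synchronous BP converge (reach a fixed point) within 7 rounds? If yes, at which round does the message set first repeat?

NOT CONVERGED within 7 rounds

init: all messages = 𝟙 over 4 values
r1 m[φ0→R] = [0, 2, 1, 2]
r1 m[φ0→K] = [0, 2, 0, 2]
r1 m[φ1→R] = [0, 0, 1, 2]
r1 m[φ1→B] = [4, 0, 7, 0]
r1 m[φ2→B] = [3, 0, 1, 0]
r1 m[φ2→H] = [0, 0, 3, 5]
r1 m[φ3→R] = [0, 1, 0, 6]
r1 m[φ3→N] = [1, 1, 0, 0]
r1 m[φ4→N] = [3, 2, 2, 4]
r1 m[φ4→P] = [3, 2, 2, 2]
r1 m[φ5→R] = [1, 0, 3, 4]
r1 m[φ5→B] = [1, 0, 4, 5]
r1 m[φ6→N] = [1, 3, 3, 0]
r1 m[φ6→P] = [6, 4, 0, 3]
r1 m[R→φ0] = [0, 0, 0, 0]
r1 m[R→φ1] = [0, 0, 0, 0]
r1 m[R→φ3] = [0, 0, 0, 0]
r1 m[R→φ5] = [0, 0, 0, 0]
r1 m[B→φ1] = [0, 0, 0, 0]
r1 m[B→φ2] = [0, 0, 0, 0]
r1 m[B→φ5] = [0, 0, 0, 0]
r1 m[N→φ3] = [0, 0, 0, 0]
r1 m[N→φ4] = [0, 0, 0, 0]
r1 m[N→φ6] = [0, 0, 0, 0]
r1 m[H→φ2] = [0, 0, 0, 0]
r1 m[K→φ0] = [0, 0, 0, 0]
r1 m[P→φ4] = [0, 0, 0, 0]
r1 m[P→φ6] = [0, 0, 0, 0]
r2 m[φ0→R] = [0, 2, 1, 2]
r2 m[φ0→K] = [0, 2, 0, 2]
r2 m[φ1→R] = [0, 0, 1, 2]
r2 m[φ1→B] = [4, 0, 7, 0]
r2 m[φ2→B] = [3, 0, 1, 0]
r2 m[φ2→H] = [0, 0, 3, 5]
r2 m[φ3→R] = [0, 1, 0, 6]
r2 m[φ3→N] = [1, 1, 0, 0]
r2 m[φ4→N] = [3, 2, 2, 4]
r2 m[φ4→P] = [3, 2, 2, 2]
r2 m[φ5→R] = [1, 0, 3, 4]
r2 m[φ5→B] = [1, 0, 4, 5]
r2 m[φ6→N] = [1, 3, 3, 0]
r2 m[φ6→P] = [6, 4, 0, 3]
r2 m[R→φ0] = [1, 1, 4, 12]
r2 m[R→φ1] = [1, 3, 4, 12]
r2 m[R→φ3] = [1, 2, 5, 8]
r2 m[R→φ5] = [0, 3, 2, 10]
r2 m[B→φ1] = [4, 0, 5, 5]
r2 m[B→φ2] = [5, 0, 11, 5]
r2 m[B→φ5] = [7, 0, 8, 0]
r2 m[N→φ3] = [4, 5, 5, 4]
r2 m[N→φ4] = [2, 4, 3, 0]
r2 m[N→φ6] = [4, 3, 2, 4]
r2 m[H→φ2] = [0, 0, 0, 0]
r2 m[K→φ0] = [0, 0, 0, 0]
r2 m[P→φ4] = [6, 4, 0, 3]
r2 m[P→φ6] = [3, 2, 2, 2]
r3 m[φ0→R] = [0, 2, 1, 2]
r3 m[φ0→K] = [1, 4, 1, 3]
r3 m[φ1→R] = [4, 0, 1, 2]
r3 m[φ1→B] = [5, 3, 9, 1]
r3 m[φ2→B] = [3, 0, 1, 0]
r3 m[φ2→H] = [0, 5, 5, 5]
r3 m[φ3→R] = [4, 6, 5, 10]
r3 m[φ3→N] = [2, 3, 5, 1]
r3 m[φ4→N] = [4, 2, 5, 7]
r3 m[φ4→P] = [5, 4, 6, 5]
r3 m[φ5→R] = [7, 0, 3, 6]
r3 m[φ5→B] = [1, 3, 4, 7]
r3 m[φ6→N] = [3, 5, 5, 2]
r3 m[φ6→P] = [8, 8, 4, 5]
r3 m[R→φ0] = [1, 1, 4, 12]
r3 m[R→φ1] = [1, 3, 4, 12]
r3 m[R→φ3] = [1, 2, 5, 8]
r3 m[R→φ5] = [0, 3, 2, 10]
r3 m[B→φ1] = [4, 0, 5, 5]
r3 m[B→φ2] = [5, 0, 11, 5]
r3 m[B→φ5] = [7, 0, 8, 0]
r3 m[N→φ3] = [4, 5, 5, 4]
r3 m[N→φ4] = [2, 4, 3, 0]
r3 m[N→φ6] = [4, 3, 2, 4]
r3 m[H→φ2] = [0, 0, 0, 0]
r3 m[K→φ0] = [0, 0, 0, 0]
r3 m[P→φ4] = [6, 4, 0, 3]
r3 m[P→φ6] = [3, 2, 2, 2]
r4 m[φ0→R] = [0, 2, 1, 2]
r4 m[φ0→K] = [1, 4, 1, 3]
r4 m[φ1→R] = [4, 0, 1, 2]
r4 m[φ1→B] = [5, 3, 9, 1]
r4 m[φ2→B] = [3, 0, 1, 0]
r4 m[φ2→H] = [0, 5, 5, 5]
r4 m[φ3→R] = [4, 6, 5, 10]
r4 m[φ3→N] = [2, 3, 5, 1]
r4 m[φ4→N] = [4, 2, 5, 7]
r4 m[φ4→P] = [5, 4, 6, 5]
r4 m[φ5→R] = [7, 0, 3, 6]
r4 m[φ5→B] = [1, 3, 4, 7]
r4 m[φ6→N] = [3, 5, 5, 2]
r4 m[φ6→P] = [8, 8, 4, 5]
r4 m[R→φ0] = [15, 6, 9, 18]
r4 m[R→φ1] = [11, 8, 9, 18]
r4 m[R→φ3] = [11, 2, 5, 10]
r4 m[R→φ5] = [8, 8, 7, 14]
r4 m[B→φ1] = [4, 3, 5, 7]
r4 m[B→φ2] = [6, 6, 13, 8]
r4 m[B→φ5] = [8, 3, 10, 1]
r4 m[N→φ3] = [7, 7, 10, 9]
r4 m[N→φ4] = [5, 8, 10, 3]
r4 m[N→φ6] = [6, 5, 10, 8]
r4 m[H→φ2] = [0, 0, 0, 0]
r4 m[K→φ0] = [0, 0, 0, 0]
r4 m[P→φ4] = [8, 8, 4, 5]
r4 m[P→φ6] = [5, 4, 6, 5]
r5 m[φ0→R] = [0, 2, 1, 2]
r5 m[φ0→K] = [10, 9, 11, 8]
r5 m[φ1→R] = [7, 3, 4, 5]
r5 m[φ1→B] = [15, 8, 15, 11]
r5 m[φ2→B] = [3, 0, 1, 0]
r5 m[φ2→H] = [6, 8, 9, 11]
r5 m[φ3→R] = [8, 8, 8, 13]
r5 m[φ3→N] = [7, 3, 5, 8]
r5 m[φ4→N] = [8, 6, 7, 11]
r5 m[φ4→P] = [8, 7, 9, 9]
r5 m[φ5→R] = [8, 3, 6, 7]
r5 m[φ5→B] = [9, 8, 12, 12]
r5 m[φ6→N] = [7, 8, 8, 6]
r5 m[φ6→P] = [13, 10, 7, 8]
r5 m[R→φ0] = [15, 6, 9, 18]
r5 m[R→φ1] = [11, 8, 9, 18]
r5 m[R→φ3] = [11, 2, 5, 10]
r5 m[R→φ5] = [8, 8, 7, 14]
r5 m[B→φ1] = [4, 3, 5, 7]
r5 m[B→φ2] = [6, 6, 13, 8]
r5 m[B→φ5] = [8, 3, 10, 1]
r5 m[N→φ3] = [7, 7, 10, 9]
r5 m[N→φ4] = [5, 8, 10, 3]
r5 m[N→φ6] = [6, 5, 10, 8]
r5 m[H→φ2] = [0, 0, 0, 0]
r5 m[K→φ0] = [0, 0, 0, 0]
r5 m[P→φ4] = [8, 8, 4, 5]
r5 m[P→φ6] = [5, 4, 6, 5]
r6 m[φ0→R] = [0, 2, 1, 2]
r6 m[φ0→K] = [10, 9, 11, 8]
r6 m[φ1→R] = [7, 3, 4, 5]
r6 m[φ1→B] = [15, 8, 15, 11]
r6 m[φ2→B] = [3, 0, 1, 0]
r6 m[φ2→H] = [6, 8, 9, 11]
r6 m[φ3→R] = [8, 8, 8, 13]
r6 m[φ3→N] = [7, 3, 5, 8]
r6 m[φ4→N] = [8, 6, 7, 11]
r6 m[φ4→P] = [8, 7, 9, 9]
r6 m[φ5→R] = [8, 3, 6, 7]
r6 m[φ5→B] = [9, 8, 12, 12]
r6 m[φ6→N] = [7, 8, 8, 6]
r6 m[φ6→P] = [13, 10, 7, 8]
r6 m[R→φ0] = [23, 14, 18, 25]
r6 m[R→φ1] = [16, 13, 15, 22]
r6 m[R→φ3] = [15, 8, 11, 14]
r6 m[R→φ5] = [15, 13, 13, 20]
r6 m[B→φ1] = [12, 8, 13, 12]
r6 m[B→φ2] = [24, 16, 27, 23]
r6 m[B→φ5] = [18, 8, 16, 11]
r6 m[N→φ3] = [15, 14, 15, 17]
r6 m[N→φ4] = [14, 11, 13, 14]
r6 m[N→φ6] = [15, 9, 12, 19]
r6 m[H→φ2] = [0, 0, 0, 0]
r6 m[K→φ0] = [0, 0, 0, 0]
r6 m[P→φ4] = [13, 10, 7, 8]
r6 m[P→φ6] = [8, 7, 9, 9]
r7 m[φ0→R] = [0, 2, 1, 2]
r7 m[φ0→K] = [19, 17, 19, 16]
r7 m[φ1→R] = [12, 8, 9, 10]
r7 m[φ1→B] = [20, 13, 20, 16]
r7 m[φ2→B] = [3, 0, 1, 0]
r7 m[φ2→H] = [16, 23, 21, 21]
r7 m[φ3→R] = [16, 15, 15, 21]
r7 m[φ3→N] = [13, 9, 11, 14]
r7 m[φ4→N] = [11, 9, 10, 14]
r7 m[φ4→P] = [14, 13, 13, 15]
r7 m[φ5→R] = [16, 8, 11, 17]
r7 m[φ5→B] = [16, 13, 19, 18]
r7 m[φ6→N] = [10, 12, 12, 9]
r7 m[φ6→P] = [17, 14, 16, 12]
r7 m[R→φ0] = [23, 14, 18, 25]
r7 m[R→φ1] = [16, 13, 15, 22]
r7 m[R→φ3] = [15, 8, 11, 14]
r7 m[R→φ5] = [15, 13, 13, 20]
r7 m[B→φ1] = [12, 8, 13, 12]
r7 m[B→φ2] = [24, 16, 27, 23]
r7 m[B→φ5] = [18, 8, 16, 11]
r7 m[N→φ3] = [15, 14, 15, 17]
r7 m[N→φ4] = [14, 11, 13, 14]
r7 m[N→φ6] = [15, 9, 12, 19]
r7 m[H→φ2] = [0, 0, 0, 0]
r7 m[K→φ0] = [0, 0, 0, 0]
r7 m[P→φ4] = [13, 10, 7, 8]
r7 m[P→φ6] = [8, 7, 9, 9]
no fixed point within 7 rounds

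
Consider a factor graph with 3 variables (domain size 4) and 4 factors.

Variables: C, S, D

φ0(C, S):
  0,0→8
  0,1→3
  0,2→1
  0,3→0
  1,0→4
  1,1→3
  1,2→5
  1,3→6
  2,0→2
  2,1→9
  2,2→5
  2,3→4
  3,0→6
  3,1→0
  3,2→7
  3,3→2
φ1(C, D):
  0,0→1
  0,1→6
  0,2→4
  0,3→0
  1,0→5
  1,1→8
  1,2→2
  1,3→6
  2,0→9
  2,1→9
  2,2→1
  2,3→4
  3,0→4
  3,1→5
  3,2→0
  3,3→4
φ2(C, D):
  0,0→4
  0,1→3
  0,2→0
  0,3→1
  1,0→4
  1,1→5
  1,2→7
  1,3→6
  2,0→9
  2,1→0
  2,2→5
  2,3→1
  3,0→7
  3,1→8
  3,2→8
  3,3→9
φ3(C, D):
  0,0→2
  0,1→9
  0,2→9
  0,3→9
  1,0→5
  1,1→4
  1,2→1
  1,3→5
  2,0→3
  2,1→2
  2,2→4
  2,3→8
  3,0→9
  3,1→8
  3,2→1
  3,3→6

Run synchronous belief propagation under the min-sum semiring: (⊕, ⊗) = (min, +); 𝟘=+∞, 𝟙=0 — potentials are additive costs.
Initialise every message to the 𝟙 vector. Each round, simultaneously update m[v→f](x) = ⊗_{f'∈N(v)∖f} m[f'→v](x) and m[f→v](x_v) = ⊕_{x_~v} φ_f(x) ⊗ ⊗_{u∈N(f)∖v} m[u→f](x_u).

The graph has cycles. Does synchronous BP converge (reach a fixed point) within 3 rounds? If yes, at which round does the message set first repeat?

NOT CONVERGED within 3 rounds

init: all messages = 𝟙 over 4 values
r1 m[φ0→C] = [0, 3, 2, 0]
r1 m[φ0→S] = [2, 0, 1, 0]
r1 m[φ1→C] = [0, 2, 1, 0]
r1 m[φ1→D] = [1, 5, 0, 0]
r1 m[φ2→C] = [0, 4, 0, 7]
r1 m[φ2→D] = [4, 0, 0, 1]
r1 m[φ3→C] = [2, 1, 2, 1]
r1 m[φ3→D] = [2, 2, 1, 5]
r1 m[C→φ0] = [0, 0, 0, 0]
r1 m[C→φ1] = [0, 0, 0, 0]
r1 m[C→φ2] = [0, 0, 0, 0]
r1 m[C→φ3] = [0, 0, 0, 0]
r1 m[S→φ0] = [0, 0, 0, 0]
r1 m[D→φ1] = [0, 0, 0, 0]
r1 m[D→φ2] = [0, 0, 0, 0]
r1 m[D→φ3] = [0, 0, 0, 0]
r2 m[φ0→C] = [0, 3, 2, 0]
r2 m[φ0→S] = [2, 0, 1, 0]
r2 m[φ1→C] = [0, 2, 1, 0]
r2 m[φ1→D] = [1, 5, 0, 0]
r2 m[φ2→C] = [0, 4, 0, 7]
r2 m[φ2→D] = [4, 0, 0, 1]
r2 m[φ3→C] = [2, 1, 2, 1]
r2 m[φ3→D] = [2, 2, 1, 5]
r2 m[C→φ0] = [2, 7, 3, 8]
r2 m[C→φ1] = [2, 8, 4, 8]
r2 m[C→φ2] = [2, 6, 5, 1]
r2 m[C→φ3] = [0, 9, 3, 7]
r2 m[S→φ0] = [0, 0, 0, 0]
r2 m[D→φ1] = [6, 2, 1, 6]
r2 m[D→φ2] = [3, 7, 1, 5]
r2 m[D→φ3] = [5, 5, 0, 1]
r3 m[φ0→C] = [0, 3, 2, 0]
r3 m[φ0→S] = [5, 5, 3, 2]
r3 m[φ1→C] = [5, 3, 2, 1]
r3 m[φ1→D] = [3, 8, 5, 2]
r3 m[φ2→C] = [1, 7, 6, 9]
r3 m[φ2→D] = [6, 5, 2, 3]
r3 m[φ3→C] = [7, 1, 4, 1]
r3 m[φ3→D] = [2, 5, 7, 9]
r3 m[C→φ0] = [2, 7, 3, 8]
r3 m[C→φ1] = [2, 8, 4, 8]
r3 m[C→φ2] = [2, 6, 5, 1]
r3 m[C→φ3] = [0, 9, 3, 7]
r3 m[S→φ0] = [0, 0, 0, 0]
r3 m[D→φ1] = [6, 2, 1, 6]
r3 m[D→φ2] = [3, 7, 1, 5]
r3 m[D→φ3] = [5, 5, 0, 1]
no fixed point within 3 rounds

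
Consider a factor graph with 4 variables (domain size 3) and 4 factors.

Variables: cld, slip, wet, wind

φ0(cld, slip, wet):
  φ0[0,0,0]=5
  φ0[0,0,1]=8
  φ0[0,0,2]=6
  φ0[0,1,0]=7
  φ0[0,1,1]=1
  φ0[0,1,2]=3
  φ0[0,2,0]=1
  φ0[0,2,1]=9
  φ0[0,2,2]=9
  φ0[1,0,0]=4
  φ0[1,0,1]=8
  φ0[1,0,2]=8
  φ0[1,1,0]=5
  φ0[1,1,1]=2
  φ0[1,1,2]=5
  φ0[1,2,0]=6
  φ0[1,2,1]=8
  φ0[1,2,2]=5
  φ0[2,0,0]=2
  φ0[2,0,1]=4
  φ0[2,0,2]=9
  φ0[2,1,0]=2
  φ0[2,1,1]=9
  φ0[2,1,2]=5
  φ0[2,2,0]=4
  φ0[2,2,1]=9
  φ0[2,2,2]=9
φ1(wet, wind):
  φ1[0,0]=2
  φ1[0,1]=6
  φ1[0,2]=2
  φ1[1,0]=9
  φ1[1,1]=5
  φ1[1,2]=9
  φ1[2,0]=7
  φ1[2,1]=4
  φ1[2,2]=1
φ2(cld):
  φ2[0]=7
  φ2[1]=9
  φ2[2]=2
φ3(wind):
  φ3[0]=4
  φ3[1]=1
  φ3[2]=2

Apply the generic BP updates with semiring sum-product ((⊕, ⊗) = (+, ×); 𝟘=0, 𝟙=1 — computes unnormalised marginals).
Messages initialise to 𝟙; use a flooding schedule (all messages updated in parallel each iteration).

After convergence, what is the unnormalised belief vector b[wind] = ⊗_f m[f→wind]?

init: all messages = 𝟙 over 3 values
r1 m[φ0→cld] = [49, 51, 53]
r1 m[φ0→slip] = [54, 39, 60]
r1 m[φ0→wet] = [36, 58, 59]
r1 m[φ1→wet] = [10, 23, 12]
r1 m[φ1→wind] = [18, 15, 12]
r1 m[φ2→cld] = [7, 9, 2]
r1 m[φ3→wind] = [4, 1, 2]
r1 m[cld→φ0] = [1, 1, 1]
r1 m[cld→φ2] = [1, 1, 1]
r1 m[slip→φ0] = [1, 1, 1]
r1 m[wet→φ0] = [1, 1, 1]
r1 m[wet→φ1] = [1, 1, 1]
r1 m[wind→φ1] = [1, 1, 1]
r1 m[wind→φ3] = [1, 1, 1]
r2 m[φ0→cld] = [49, 51, 53]
r2 m[φ0→slip] = [54, 39, 60]
r2 m[φ0→wet] = [36, 58, 59]
r2 m[φ1→wet] = [10, 23, 12]
r2 m[φ1→wind] = [18, 15, 12]
r2 m[φ2→cld] = [7, 9, 2]
r2 m[φ3→wind] = [4, 1, 2]
r2 m[cld→φ0] = [7, 9, 2]
r2 m[cld→φ2] = [49, 51, 53]
r2 m[slip→φ0] = [1, 1, 1]
r2 m[wet→φ0] = [10, 23, 12]
r2 m[wet→φ1] = [36, 58, 59]
r2 m[wind→φ1] = [4, 1, 2]
r2 m[wind→φ3] = [18, 15, 12]
r3 m[φ0→cld] = [760, 780, 862]
r3 m[φ0→slip] = [5462, 2881, 5721]
r3 m[φ0→wet] = [242, 332, 334]
r3 m[φ1→wet] = [18, 59, 34]
r3 m[φ1→wind] = [1007, 742, 653]
r3 m[φ2→cld] = [7, 9, 2]
r3 m[φ3→wind] = [4, 1, 2]
r3 m[cld→φ0] = [7, 9, 2]
r3 m[cld→φ2] = [49, 51, 53]
r3 m[slip→φ0] = [1, 1, 1]
r3 m[wet→φ0] = [10, 23, 12]
r3 m[wet→φ1] = [36, 58, 59]
r3 m[wind→φ1] = [4, 1, 2]
r3 m[wind→φ3] = [18, 15, 12]
r4 m[φ0→cld] = [760, 780, 862]
r4 m[φ0→slip] = [5462, 2881, 5721]
r4 m[φ0→wet] = [242, 332, 334]
r4 m[φ1→wet] = [18, 59, 34]
r4 m[φ1→wind] = [1007, 742, 653]
r4 m[φ2→cld] = [7, 9, 2]
r4 m[φ3→wind] = [4, 1, 2]
r4 m[cld→φ0] = [7, 9, 2]
r4 m[cld→φ2] = [760, 780, 862]
r4 m[slip→φ0] = [1, 1, 1]
r4 m[wet→φ0] = [18, 59, 34]
r4 m[wet→φ1] = [242, 332, 334]
r4 m[wind→φ1] = [4, 1, 2]
r4 m[wind→φ3] = [1007, 742, 653]
r5 m[φ0→cld] = [1908, 1944, 2224]
r5 m[φ0→slip] = [13862, 6885, 14553]
r5 m[φ0→wet] = [242, 332, 334]
r5 m[φ1→wet] = [18, 59, 34]
r5 m[φ1→wind] = [5810, 4448, 3806]
r5 m[φ2→cld] = [7, 9, 2]
r5 m[φ3→wind] = [4, 1, 2]
r5 m[cld→φ0] = [7, 9, 2]
r5 m[cld→φ2] = [760, 780, 862]
r5 m[slip→φ0] = [1, 1, 1]
r5 m[wet→φ0] = [18, 59, 34]
r5 m[wet→φ1] = [242, 332, 334]
r5 m[wind→φ1] = [4, 1, 2]
r5 m[wind→φ3] = [1007, 742, 653]
r6 m[φ0→cld] = [1908, 1944, 2224]
r6 m[φ0→slip] = [13862, 6885, 14553]
r6 m[φ0→wet] = [242, 332, 334]
r6 m[φ1→wet] = [18, 59, 34]
r6 m[φ1→wind] = [5810, 4448, 3806]
r6 m[φ2→cld] = [7, 9, 2]
r6 m[φ3→wind] = [4, 1, 2]
r6 m[cld→φ0] = [7, 9, 2]
r6 m[cld→φ2] = [1908, 1944, 2224]
r6 m[slip→φ0] = [1, 1, 1]
r6 m[wet→φ0] = [18, 59, 34]
r6 m[wet→φ1] = [242, 332, 334]
r6 m[wind→φ1] = [4, 1, 2]
r6 m[wind→φ3] = [5810, 4448, 3806]
r7 m[φ0→cld] = [1908, 1944, 2224]
r7 m[φ0→slip] = [13862, 6885, 14553]
r7 m[φ0→wet] = [242, 332, 334]
r7 m[φ1→wet] = [18, 59, 34]
r7 m[φ1→wind] = [5810, 4448, 3806]
r7 m[φ2→cld] = [7, 9, 2]
r7 m[φ3→wind] = [4, 1, 2]
r7 m[cld→φ0] = [7, 9, 2]
r7 m[cld→φ2] = [1908, 1944, 2224]
r7 m[slip→φ0] = [1, 1, 1]
r7 m[wet→φ0] = [18, 59, 34]
r7 m[wet→φ1] = [242, 332, 334]
r7 m[wind→φ1] = [4, 1, 2]
r7 m[wind→φ3] = [5810, 4448, 3806]
fixed point reached at round 7
b[wind] = ⊗ incoming = [23240, 4448, 7612]

b[wind] = [23240, 4448, 7612]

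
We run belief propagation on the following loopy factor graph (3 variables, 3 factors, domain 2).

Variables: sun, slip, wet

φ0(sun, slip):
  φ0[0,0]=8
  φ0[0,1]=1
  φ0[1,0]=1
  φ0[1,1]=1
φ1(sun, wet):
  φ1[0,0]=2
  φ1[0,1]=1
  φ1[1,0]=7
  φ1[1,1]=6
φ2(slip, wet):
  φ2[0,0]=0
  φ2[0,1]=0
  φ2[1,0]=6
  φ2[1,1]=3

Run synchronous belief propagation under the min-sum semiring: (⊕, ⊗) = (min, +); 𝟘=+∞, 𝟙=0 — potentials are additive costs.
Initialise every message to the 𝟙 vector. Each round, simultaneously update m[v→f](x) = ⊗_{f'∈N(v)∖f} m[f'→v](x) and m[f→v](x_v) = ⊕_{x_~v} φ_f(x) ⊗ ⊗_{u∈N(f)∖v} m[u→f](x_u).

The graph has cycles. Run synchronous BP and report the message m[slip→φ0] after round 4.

message @ round 4 = [1, 4]

init: all messages = 𝟙 over 2 values
r1 m[φ0→sun] = [1, 1]
r1 m[φ0→slip] = [1, 1]
r1 m[φ1→sun] = [1, 6]
r1 m[φ1→wet] = [2, 1]
r1 m[φ2→slip] = [0, 3]
r1 m[φ2→wet] = [0, 0]
r1 m[sun→φ0] = [0, 0]
r1 m[sun→φ1] = [0, 0]
r1 m[slip→φ0] = [0, 0]
r1 m[slip→φ2] = [0, 0]
r1 m[wet→φ1] = [0, 0]
r1 m[wet→φ2] = [0, 0]
r2 m[φ0→sun] = [1, 1]
r2 m[φ0→slip] = [1, 1]
r2 m[φ1→sun] = [1, 6]
r2 m[φ1→wet] = [2, 1]
r2 m[φ2→slip] = [0, 3]
r2 m[φ2→wet] = [0, 0]
r2 m[sun→φ0] = [1, 6]
r2 m[sun→φ1] = [1, 1]
r2 m[slip→φ0] = [0, 3]
r2 m[slip→φ2] = [1, 1]
r2 m[wet→φ1] = [0, 0]
r2 m[wet→φ2] = [2, 1]
r3 m[φ0→sun] = [4, 1]
r3 m[φ0→slip] = [7, 2]
r3 m[φ1→sun] = [1, 6]
r3 m[φ1→wet] = [3, 2]
r3 m[φ2→slip] = [1, 4]
r3 m[φ2→wet] = [1, 1]
r3 m[sun→φ0] = [1, 6]
r3 m[sun→φ1] = [1, 1]
r3 m[slip→φ0] = [0, 3]
r3 m[slip→φ2] = [1, 1]
r3 m[wet→φ1] = [0, 0]
r3 m[wet→φ2] = [2, 1]
r4 m[φ0→sun] = [4, 1]
r4 m[φ0→slip] = [7, 2]
r4 m[φ1→sun] = [1, 6]
r4 m[φ1→wet] = [3, 2]
r4 m[φ2→slip] = [1, 4]
r4 m[φ2→wet] = [1, 1]
r4 m[sun→φ0] = [1, 6]
r4 m[sun→φ1] = [4, 1]
r4 m[slip→φ0] = [1, 4]
r4 m[slip→φ2] = [7, 2]
r4 m[wet→φ1] = [1, 1]
r4 m[wet→φ2] = [3, 2]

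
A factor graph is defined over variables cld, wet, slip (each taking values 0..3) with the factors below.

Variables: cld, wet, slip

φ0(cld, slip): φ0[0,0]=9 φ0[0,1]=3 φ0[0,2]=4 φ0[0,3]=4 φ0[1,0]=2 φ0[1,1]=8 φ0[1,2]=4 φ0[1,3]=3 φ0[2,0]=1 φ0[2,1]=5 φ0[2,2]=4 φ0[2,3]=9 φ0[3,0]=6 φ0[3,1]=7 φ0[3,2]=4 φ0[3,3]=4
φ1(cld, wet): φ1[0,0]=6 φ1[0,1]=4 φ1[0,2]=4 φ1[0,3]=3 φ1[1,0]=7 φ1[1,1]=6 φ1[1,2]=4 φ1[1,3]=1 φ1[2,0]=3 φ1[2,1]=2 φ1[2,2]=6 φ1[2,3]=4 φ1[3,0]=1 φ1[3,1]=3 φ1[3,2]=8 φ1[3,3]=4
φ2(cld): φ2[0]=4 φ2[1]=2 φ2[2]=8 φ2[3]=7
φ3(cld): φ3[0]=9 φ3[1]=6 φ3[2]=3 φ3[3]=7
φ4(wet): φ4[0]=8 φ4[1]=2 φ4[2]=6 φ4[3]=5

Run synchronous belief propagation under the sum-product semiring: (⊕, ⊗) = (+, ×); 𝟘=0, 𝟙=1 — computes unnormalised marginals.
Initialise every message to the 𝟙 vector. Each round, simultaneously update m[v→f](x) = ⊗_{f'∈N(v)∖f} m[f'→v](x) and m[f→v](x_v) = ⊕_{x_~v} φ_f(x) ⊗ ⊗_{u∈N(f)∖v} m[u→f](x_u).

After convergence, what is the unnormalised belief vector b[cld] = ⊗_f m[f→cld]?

b[cld] = [68400, 19788, 38304, 84378]

init: all messages = 𝟙 over 4 values
r1 m[φ0→cld] = [20, 17, 19, 21]
r1 m[φ0→slip] = [18, 23, 16, 20]
r1 m[φ1→cld] = [17, 18, 15, 16]
r1 m[φ1→wet] = [17, 15, 22, 12]
r1 m[φ2→cld] = [4, 2, 8, 7]
r1 m[φ3→cld] = [9, 6, 3, 7]
r1 m[φ4→wet] = [8, 2, 6, 5]
r1 m[cld→φ0] = [1, 1, 1, 1]
r1 m[cld→φ1] = [1, 1, 1, 1]
r1 m[cld→φ2] = [1, 1, 1, 1]
r1 m[cld→φ3] = [1, 1, 1, 1]
r1 m[wet→φ1] = [1, 1, 1, 1]
r1 m[wet→φ4] = [1, 1, 1, 1]
r1 m[slip→φ0] = [1, 1, 1, 1]
r2 m[φ0→cld] = [20, 17, 19, 21]
r2 m[φ0→slip] = [18, 23, 16, 20]
r2 m[φ1→cld] = [17, 18, 15, 16]
r2 m[φ1→wet] = [17, 15, 22, 12]
r2 m[φ2→cld] = [4, 2, 8, 7]
r2 m[φ3→cld] = [9, 6, 3, 7]
r2 m[φ4→wet] = [8, 2, 6, 5]
r2 m[cld→φ0] = [612, 216, 360, 784]
r2 m[cld→φ1] = [720, 204, 456, 1029]
r2 m[cld→φ2] = [3060, 1836, 855, 2352]
r2 m[cld→φ3] = [1360, 612, 2280, 2352]
r2 m[wet→φ1] = [8, 2, 6, 5]
r2 m[wet→φ4] = [17, 15, 22, 12]
r2 m[slip→φ0] = [1, 1, 1, 1]
r3 m[φ0→cld] = [20, 17, 19, 21]
r3 m[φ0→slip] = [11004, 10852, 7888, 9472]
r3 m[φ1→cld] = [95, 97, 84, 82]
r3 m[φ1→wet] = [8145, 8103, 14664, 8304]
r3 m[φ2→cld] = [4, 2, 8, 7]
r3 m[φ3→cld] = [9, 6, 3, 7]
r3 m[φ4→wet] = [8, 2, 6, 5]
r3 m[cld→φ0] = [612, 216, 360, 784]
r3 m[cld→φ1] = [720, 204, 456, 1029]
r3 m[cld→φ2] = [3060, 1836, 855, 2352]
r3 m[cld→φ3] = [1360, 612, 2280, 2352]
r3 m[wet→φ1] = [8, 2, 6, 5]
r3 m[wet→φ4] = [17, 15, 22, 12]
r3 m[slip→φ0] = [1, 1, 1, 1]
r4 m[φ0→cld] = [20, 17, 19, 21]
r4 m[φ0→slip] = [11004, 10852, 7888, 9472]
r4 m[φ1→cld] = [95, 97, 84, 82]
r4 m[φ1→wet] = [8145, 8103, 14664, 8304]
r4 m[φ2→cld] = [4, 2, 8, 7]
r4 m[φ3→cld] = [9, 6, 3, 7]
r4 m[φ4→wet] = [8, 2, 6, 5]
r4 m[cld→φ0] = [3420, 1164, 2016, 4018]
r4 m[cld→φ1] = [720, 204, 456, 1029]
r4 m[cld→φ2] = [17100, 9894, 4788, 12054]
r4 m[cld→φ3] = [7600, 3298, 12768, 12054]
r4 m[wet→φ1] = [8, 2, 6, 5]
r4 m[wet→φ4] = [8145, 8103, 14664, 8304]
r4 m[slip→φ0] = [1, 1, 1, 1]
r5 m[φ0→cld] = [20, 17, 19, 21]
r5 m[φ0→slip] = [59232, 57778, 42472, 51388]
r5 m[φ1→cld] = [95, 97, 84, 82]
r5 m[φ1→wet] = [8145, 8103, 14664, 8304]
r5 m[φ2→cld] = [4, 2, 8, 7]
r5 m[φ3→cld] = [9, 6, 3, 7]
r5 m[φ4→wet] = [8, 2, 6, 5]
r5 m[cld→φ0] = [3420, 1164, 2016, 4018]
r5 m[cld→φ1] = [720, 204, 456, 1029]
r5 m[cld→φ2] = [17100, 9894, 4788, 12054]
r5 m[cld→φ3] = [7600, 3298, 12768, 12054]
r5 m[wet→φ1] = [8, 2, 6, 5]
r5 m[wet→φ4] = [8145, 8103, 14664, 8304]
r5 m[slip→φ0] = [1, 1, 1, 1]
r6 m[φ0→cld] = [20, 17, 19, 21]
r6 m[φ0→slip] = [59232, 57778, 42472, 51388]
r6 m[φ1→cld] = [95, 97, 84, 82]
r6 m[φ1→wet] = [8145, 8103, 14664, 8304]
r6 m[φ2→cld] = [4, 2, 8, 7]
r6 m[φ3→cld] = [9, 6, 3, 7]
r6 m[φ4→wet] = [8, 2, 6, 5]
r6 m[cld→φ0] = [3420, 1164, 2016, 4018]
r6 m[cld→φ1] = [720, 204, 456, 1029]
r6 m[cld→φ2] = [17100, 9894, 4788, 12054]
r6 m[cld→φ3] = [7600, 3298, 12768, 12054]
r6 m[wet→φ1] = [8, 2, 6, 5]
r6 m[wet→φ4] = [8145, 8103, 14664, 8304]
r6 m[slip→φ0] = [1, 1, 1, 1]
fixed point reached at round 6
b[cld] = ⊗ incoming = [68400, 19788, 38304, 84378]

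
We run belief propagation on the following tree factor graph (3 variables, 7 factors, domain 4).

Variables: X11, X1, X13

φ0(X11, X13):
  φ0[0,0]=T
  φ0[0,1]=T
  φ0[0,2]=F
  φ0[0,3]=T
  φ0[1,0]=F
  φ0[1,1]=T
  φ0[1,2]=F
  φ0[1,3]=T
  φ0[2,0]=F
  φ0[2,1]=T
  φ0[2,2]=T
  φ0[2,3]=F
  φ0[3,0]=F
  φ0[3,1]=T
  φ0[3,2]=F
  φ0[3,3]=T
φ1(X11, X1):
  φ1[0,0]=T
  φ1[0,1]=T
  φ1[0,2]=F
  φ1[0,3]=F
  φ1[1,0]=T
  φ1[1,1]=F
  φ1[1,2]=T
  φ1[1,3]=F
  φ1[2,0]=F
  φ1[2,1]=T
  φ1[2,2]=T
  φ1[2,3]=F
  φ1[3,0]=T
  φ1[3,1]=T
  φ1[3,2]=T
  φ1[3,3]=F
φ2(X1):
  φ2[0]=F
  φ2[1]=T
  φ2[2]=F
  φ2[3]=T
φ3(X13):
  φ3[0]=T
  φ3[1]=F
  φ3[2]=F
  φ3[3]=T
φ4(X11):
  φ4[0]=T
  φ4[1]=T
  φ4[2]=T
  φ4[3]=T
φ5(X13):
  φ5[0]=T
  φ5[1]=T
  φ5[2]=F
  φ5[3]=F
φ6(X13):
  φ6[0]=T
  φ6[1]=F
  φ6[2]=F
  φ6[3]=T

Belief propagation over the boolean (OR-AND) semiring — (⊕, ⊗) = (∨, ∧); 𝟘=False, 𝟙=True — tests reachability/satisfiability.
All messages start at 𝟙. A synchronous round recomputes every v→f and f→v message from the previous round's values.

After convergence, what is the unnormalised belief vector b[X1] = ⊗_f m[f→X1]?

init: all messages = 𝟙 over 4 values
r1 m[φ0→X11] = [T, T, T, T]
r1 m[φ0→X13] = [T, T, T, T]
r1 m[φ1→X11] = [T, T, T, T]
r1 m[φ1→X1] = [T, T, T, F]
r1 m[φ2→X1] = [F, T, F, T]
r1 m[φ3→X13] = [T, F, F, T]
r1 m[φ4→X11] = [T, T, T, T]
r1 m[φ5→X13] = [T, T, F, F]
r1 m[φ6→X13] = [T, F, F, T]
r1 m[X11→φ0] = [T, T, T, T]
r1 m[X11→φ1] = [T, T, T, T]
r1 m[X11→φ4] = [T, T, T, T]
r1 m[X1→φ1] = [T, T, T, T]
r1 m[X1→φ2] = [T, T, T, T]
r1 m[X13→φ0] = [T, T, T, T]
r1 m[X13→φ3] = [T, T, T, T]
r1 m[X13→φ5] = [T, T, T, T]
r1 m[X13→φ6] = [T, T, T, T]
r2 m[φ0→X11] = [T, T, T, T]
r2 m[φ0→X13] = [T, T, T, T]
r2 m[φ1→X11] = [T, T, T, T]
r2 m[φ1→X1] = [T, T, T, F]
r2 m[φ2→X1] = [F, T, F, T]
r2 m[φ3→X13] = [T, F, F, T]
r2 m[φ4→X11] = [T, T, T, T]
r2 m[φ5→X13] = [T, T, F, F]
r2 m[φ6→X13] = [T, F, F, T]
r2 m[X11→φ0] = [T, T, T, T]
r2 m[X11→φ1] = [T, T, T, T]
r2 m[X11→φ4] = [T, T, T, T]
r2 m[X1→φ1] = [F, T, F, T]
r2 m[X1→φ2] = [T, T, T, F]
r2 m[X13→φ0] = [T, F, F, F]
r2 m[X13→φ3] = [T, F, F, F]
r2 m[X13→φ5] = [T, F, F, T]
r2 m[X13→φ6] = [T, F, F, F]
r3 m[φ0→X11] = [T, F, F, F]
r3 m[φ0→X13] = [T, T, T, T]
r3 m[φ1→X11] = [T, F, T, T]
r3 m[φ1→X1] = [T, T, T, F]
r3 m[φ2→X1] = [F, T, F, T]
r3 m[φ3→X13] = [T, F, F, T]
r3 m[φ4→X11] = [T, T, T, T]
r3 m[φ5→X13] = [T, T, F, F]
r3 m[φ6→X13] = [T, F, F, T]
r3 m[X11→φ0] = [T, T, T, T]
r3 m[X11→φ1] = [T, T, T, T]
r3 m[X11→φ4] = [T, T, T, T]
r3 m[X1→φ1] = [F, T, F, T]
r3 m[X1→φ2] = [T, T, T, F]
r3 m[X13→φ0] = [T, F, F, F]
r3 m[X13→φ3] = [T, F, F, F]
r3 m[X13→φ5] = [T, F, F, T]
r3 m[X13→φ6] = [T, F, F, F]
r4 m[φ0→X11] = [T, F, F, F]
r4 m[φ0→X13] = [T, T, T, T]
r4 m[φ1→X11] = [T, F, T, T]
r4 m[φ1→X1] = [T, T, T, F]
r4 m[φ2→X1] = [F, T, F, T]
r4 m[φ3→X13] = [T, F, F, T]
r4 m[φ4→X11] = [T, T, T, T]
r4 m[φ5→X13] = [T, T, F, F]
r4 m[φ6→X13] = [T, F, F, T]
r4 m[X11→φ0] = [T, F, T, T]
r4 m[X11→φ1] = [T, F, F, F]
r4 m[X11→φ4] = [T, F, F, F]
r4 m[X1→φ1] = [F, T, F, T]
r4 m[X1→φ2] = [T, T, T, F]
r4 m[X13→φ0] = [T, F, F, F]
r4 m[X13→φ3] = [T, F, F, F]
r4 m[X13→φ5] = [T, F, F, T]
r4 m[X13→φ6] = [T, F, F, F]
r5 m[φ0→X11] = [T, F, F, F]
r5 m[φ0→X13] = [T, T, T, T]
r5 m[φ1→X11] = [T, F, T, T]
r5 m[φ1→X1] = [T, T, F, F]
r5 m[φ2→X1] = [F, T, F, T]
r5 m[φ3→X13] = [T, F, F, T]
r5 m[φ4→X11] = [T, T, T, T]
r5 m[φ5→X13] = [T, T, F, F]
r5 m[φ6→X13] = [T, F, F, T]
r5 m[X11→φ0] = [T, F, T, T]
r5 m[X11→φ1] = [T, F, F, F]
r5 m[X11→φ4] = [T, F, F, F]
r5 m[X1→φ1] = [F, T, F, T]
r5 m[X1→φ2] = [T, T, T, F]
r5 m[X13→φ0] = [T, F, F, F]
r5 m[X13→φ3] = [T, F, F, F]
r5 m[X13→φ5] = [T, F, F, T]
r5 m[X13→φ6] = [T, F, F, F]
r6 m[φ0→X11] = [T, F, F, F]
r6 m[φ0→X13] = [T, T, T, T]
r6 m[φ1→X11] = [T, F, T, T]
r6 m[φ1→X1] = [T, T, F, F]
r6 m[φ2→X1] = [F, T, F, T]
r6 m[φ3→X13] = [T, F, F, T]
r6 m[φ4→X11] = [T, T, T, T]
r6 m[φ5→X13] = [T, T, F, F]
r6 m[φ6→X13] = [T, F, F, T]
r6 m[X11→φ0] = [T, F, T, T]
r6 m[X11→φ1] = [T, F, F, F]
r6 m[X11→φ4] = [T, F, F, F]
r6 m[X1→φ1] = [F, T, F, T]
r6 m[X1→φ2] = [T, T, F, F]
r6 m[X13→φ0] = [T, F, F, F]
r6 m[X13→φ3] = [T, F, F, F]
r6 m[X13→φ5] = [T, F, F, T]
r6 m[X13→φ6] = [T, F, F, F]
r7 m[φ0→X11] = [T, F, F, F]
r7 m[φ0→X13] = [T, T, T, T]
r7 m[φ1→X11] = [T, F, T, T]
r7 m[φ1→X1] = [T, T, F, F]
r7 m[φ2→X1] = [F, T, F, T]
r7 m[φ3→X13] = [T, F, F, T]
r7 m[φ4→X11] = [T, T, T, T]
r7 m[φ5→X13] = [T, T, F, F]
r7 m[φ6→X13] = [T, F, F, T]
r7 m[X11→φ0] = [T, F, T, T]
r7 m[X11→φ1] = [T, F, F, F]
r7 m[X11→φ4] = [T, F, F, F]
r7 m[X1→φ1] = [F, T, F, T]
r7 m[X1→φ2] = [T, T, F, F]
r7 m[X13→φ0] = [T, F, F, F]
r7 m[X13→φ3] = [T, F, F, F]
r7 m[X13→φ5] = [T, F, F, T]
r7 m[X13→φ6] = [T, F, F, F]
fixed point reached at round 7
b[X1] = ⊗ incoming = [F, T, F, F]

b[X1] = [F, T, F, F]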